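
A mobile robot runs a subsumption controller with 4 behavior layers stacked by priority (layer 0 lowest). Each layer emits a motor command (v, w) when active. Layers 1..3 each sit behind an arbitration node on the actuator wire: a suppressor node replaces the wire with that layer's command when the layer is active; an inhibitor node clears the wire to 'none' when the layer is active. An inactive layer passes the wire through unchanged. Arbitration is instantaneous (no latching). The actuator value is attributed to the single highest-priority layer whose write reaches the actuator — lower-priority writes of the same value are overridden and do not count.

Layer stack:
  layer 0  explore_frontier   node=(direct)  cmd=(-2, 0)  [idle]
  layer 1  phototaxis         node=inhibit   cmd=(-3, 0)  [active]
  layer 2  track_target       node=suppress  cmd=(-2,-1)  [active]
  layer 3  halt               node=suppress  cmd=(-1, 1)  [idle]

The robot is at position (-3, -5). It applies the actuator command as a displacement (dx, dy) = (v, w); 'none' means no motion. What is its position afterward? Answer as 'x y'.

-5 -6

layer 0 (explore_frontier) idle — none
layer 1 (phototaxis) active — inhibits: none
layer 2 (track_target) active — suppresses: (-2, -1)
layer 3 (halt) idle — unchanged: (-2, -1)
→ actuator (-2, -1)
position: (-3, -5) + (-2, -1) = (-5, -6)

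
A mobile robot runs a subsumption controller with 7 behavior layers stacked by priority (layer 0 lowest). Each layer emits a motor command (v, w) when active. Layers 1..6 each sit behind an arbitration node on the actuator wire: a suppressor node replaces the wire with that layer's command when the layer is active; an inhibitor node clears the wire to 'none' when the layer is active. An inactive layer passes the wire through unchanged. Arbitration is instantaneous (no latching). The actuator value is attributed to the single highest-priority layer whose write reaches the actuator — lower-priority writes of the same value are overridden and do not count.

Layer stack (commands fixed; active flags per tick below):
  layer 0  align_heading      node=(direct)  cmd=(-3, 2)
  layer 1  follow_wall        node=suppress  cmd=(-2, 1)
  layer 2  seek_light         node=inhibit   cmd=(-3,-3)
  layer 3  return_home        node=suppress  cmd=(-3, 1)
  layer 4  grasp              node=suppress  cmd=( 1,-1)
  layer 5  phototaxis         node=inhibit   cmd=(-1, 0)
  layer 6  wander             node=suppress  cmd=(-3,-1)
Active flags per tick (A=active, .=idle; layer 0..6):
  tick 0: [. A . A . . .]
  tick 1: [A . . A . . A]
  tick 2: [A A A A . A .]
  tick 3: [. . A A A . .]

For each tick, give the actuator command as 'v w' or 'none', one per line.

-3 1
-3 -1
none
1 -1

tick 0:
  L0 align_heading: idle → wire = none
  L1 follow_wall: active, suppressor → wire = (-2, 1)
  L2 seek_light: idle → wire stays (-2, 1)
  L3 return_home: active, suppressor → wire = (-3, 1)
  L4 grasp: idle → wire stays (-3, 1)
  L5 phototaxis: idle → wire stays (-3, 1)
  L6 wander: idle → wire stays (-3, 1)
  actuator = (-3, 1)
tick 1:
  L0 align_heading: active, feeds wire = (-3, 2)
  L1 follow_wall: idle → wire stays (-3, 2)
  L2 seek_light: idle → wire stays (-3, 2)
  L3 return_home: active, suppressor → wire = (-3, 1)
  L4 grasp: idle → wire stays (-3, 1)
  L5 phototaxis: idle → wire stays (-3, 1)
  L6 wander: active, suppressor → wire = (-3, -1)
  actuator = (-3, -1)
tick 2:
  L0 align_heading: active, feeds wire = (-3, 2)
  L1 follow_wall: active, suppressor → wire = (-2, 1)
  L2 seek_light: active, inhibitor → wire = none
  L3 return_home: active, suppressor → wire = (-3, 1)
  L4 grasp: idle → wire stays (-3, 1)
  L5 phototaxis: active, inhibitor → wire = none
  L6 wander: idle → wire stays none
  actuator = none
tick 3:
  L0 align_heading: idle → wire = none
  L1 follow_wall: idle → wire stays none
  L2 seek_light: active, inhibitor → wire = none
  L3 return_home: active, suppressor → wire = (-3, 1)
  L4 grasp: active, suppressor → wire = (1, -1)
  L5 phototaxis: idle → wire stays (1, -1)
  L6 wander: idle → wire stays (1, -1)
  actuator = (1, -1)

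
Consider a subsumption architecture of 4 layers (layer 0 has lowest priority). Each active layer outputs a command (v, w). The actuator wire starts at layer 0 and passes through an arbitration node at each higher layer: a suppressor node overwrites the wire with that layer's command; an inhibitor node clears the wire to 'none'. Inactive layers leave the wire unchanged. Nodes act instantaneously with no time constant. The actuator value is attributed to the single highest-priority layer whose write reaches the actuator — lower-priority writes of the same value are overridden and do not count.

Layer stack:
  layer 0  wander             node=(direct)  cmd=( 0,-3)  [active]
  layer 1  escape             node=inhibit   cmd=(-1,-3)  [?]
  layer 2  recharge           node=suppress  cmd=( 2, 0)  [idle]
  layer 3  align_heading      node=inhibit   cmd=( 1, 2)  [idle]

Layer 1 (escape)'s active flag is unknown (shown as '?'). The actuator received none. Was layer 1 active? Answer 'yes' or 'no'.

yes

If layer 1 is active=yes:
  actuator would be none
If layer 1 is active=no:
  actuator would be (0, -3)
Observed none, so layer 1 was active.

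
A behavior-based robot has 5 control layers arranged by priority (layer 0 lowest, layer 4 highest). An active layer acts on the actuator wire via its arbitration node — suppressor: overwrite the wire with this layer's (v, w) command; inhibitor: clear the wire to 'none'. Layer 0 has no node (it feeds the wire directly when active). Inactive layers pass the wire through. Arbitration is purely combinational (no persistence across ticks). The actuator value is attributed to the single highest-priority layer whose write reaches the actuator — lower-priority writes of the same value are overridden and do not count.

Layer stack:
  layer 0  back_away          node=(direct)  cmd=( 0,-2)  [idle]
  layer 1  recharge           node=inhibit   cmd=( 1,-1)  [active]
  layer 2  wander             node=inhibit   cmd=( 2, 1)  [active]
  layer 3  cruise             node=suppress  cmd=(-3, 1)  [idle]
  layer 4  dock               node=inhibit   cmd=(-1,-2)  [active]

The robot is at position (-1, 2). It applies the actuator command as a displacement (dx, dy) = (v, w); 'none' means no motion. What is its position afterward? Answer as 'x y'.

layer 0 (back_away) idle — none
layer 1 (recharge) active — inhibits: none
layer 2 (wander) active — inhibits: none
layer 3 (cruise) idle — unchanged: none
layer 4 (dock) active — inhibits: none
→ actuator none
position: (-1, 2) + none = (-1, 2)

-1 2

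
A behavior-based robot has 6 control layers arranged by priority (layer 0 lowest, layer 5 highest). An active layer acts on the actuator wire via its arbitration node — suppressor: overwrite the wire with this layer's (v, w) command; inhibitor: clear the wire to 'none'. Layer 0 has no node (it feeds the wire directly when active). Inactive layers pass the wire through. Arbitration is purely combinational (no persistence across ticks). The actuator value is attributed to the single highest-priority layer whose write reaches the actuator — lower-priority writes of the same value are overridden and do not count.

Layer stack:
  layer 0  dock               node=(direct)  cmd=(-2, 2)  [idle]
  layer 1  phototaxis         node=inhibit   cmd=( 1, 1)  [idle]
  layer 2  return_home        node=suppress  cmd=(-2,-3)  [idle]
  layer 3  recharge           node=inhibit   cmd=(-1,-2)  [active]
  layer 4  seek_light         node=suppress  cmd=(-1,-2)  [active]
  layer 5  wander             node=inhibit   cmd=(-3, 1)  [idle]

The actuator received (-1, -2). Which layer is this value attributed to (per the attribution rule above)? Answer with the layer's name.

[0] dock off; wire := none
[1] phototaxis off; pass none
[2] return_home off; pass none
[3] recharge on (inhibit); wire := none
[4] seek_light on (suppress); wire := (-1, -2)
[5] wander off; pass (-1, -2)
output (-1, -2)
last writer: layer 4 = seek_light

seek_light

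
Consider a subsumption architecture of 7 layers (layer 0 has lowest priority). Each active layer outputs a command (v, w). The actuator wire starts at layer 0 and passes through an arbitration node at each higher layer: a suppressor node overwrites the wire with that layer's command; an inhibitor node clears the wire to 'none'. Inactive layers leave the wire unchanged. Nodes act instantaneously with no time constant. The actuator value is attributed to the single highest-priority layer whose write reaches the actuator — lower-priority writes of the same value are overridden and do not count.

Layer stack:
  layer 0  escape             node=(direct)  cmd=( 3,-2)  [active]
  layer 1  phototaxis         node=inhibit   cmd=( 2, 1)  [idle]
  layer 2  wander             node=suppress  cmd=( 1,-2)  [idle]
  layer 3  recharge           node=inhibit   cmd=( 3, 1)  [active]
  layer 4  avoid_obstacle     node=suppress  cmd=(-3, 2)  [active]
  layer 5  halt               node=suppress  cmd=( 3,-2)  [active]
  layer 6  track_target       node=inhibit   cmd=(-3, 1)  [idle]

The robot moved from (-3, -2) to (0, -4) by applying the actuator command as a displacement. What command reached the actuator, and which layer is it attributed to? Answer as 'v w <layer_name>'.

displacement = (0, -4) − (-3, -2) = (3, -2)
layer 0 (escape) active — direct: (3, -2)
layer 1 (phototaxis) idle — unchanged: (3, -2)
layer 2 (wander) idle — unchanged: (3, -2)
layer 3 (recharge) active — inhibits: none
layer 4 (avoid_obstacle) active — suppresses: (-3, 2)
layer 5 (halt) active — suppresses: (3, -2)
layer 6 (track_target) idle — unchanged: (3, -2)
→ actuator (3, -2) — from layer 5 (halt)

3 -2 halt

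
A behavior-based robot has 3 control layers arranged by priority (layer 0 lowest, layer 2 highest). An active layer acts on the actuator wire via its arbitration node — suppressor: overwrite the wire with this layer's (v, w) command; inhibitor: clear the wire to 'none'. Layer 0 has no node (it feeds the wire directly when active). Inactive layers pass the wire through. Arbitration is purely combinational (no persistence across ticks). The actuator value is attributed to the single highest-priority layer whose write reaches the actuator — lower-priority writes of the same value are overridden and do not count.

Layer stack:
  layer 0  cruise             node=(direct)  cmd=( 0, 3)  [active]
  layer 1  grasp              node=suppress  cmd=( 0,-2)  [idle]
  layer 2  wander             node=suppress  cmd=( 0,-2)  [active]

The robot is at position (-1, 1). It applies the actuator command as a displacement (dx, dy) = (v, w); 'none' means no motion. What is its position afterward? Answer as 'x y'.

-1 -1

layer 0 (cruise) active — direct: (0, 3)
layer 1 (grasp) idle — unchanged: (0, 3)
layer 2 (wander) active — suppresses: (0, -2)
→ actuator (0, -2)
position: (-1, 1) + (0, -2) = (-1, -1)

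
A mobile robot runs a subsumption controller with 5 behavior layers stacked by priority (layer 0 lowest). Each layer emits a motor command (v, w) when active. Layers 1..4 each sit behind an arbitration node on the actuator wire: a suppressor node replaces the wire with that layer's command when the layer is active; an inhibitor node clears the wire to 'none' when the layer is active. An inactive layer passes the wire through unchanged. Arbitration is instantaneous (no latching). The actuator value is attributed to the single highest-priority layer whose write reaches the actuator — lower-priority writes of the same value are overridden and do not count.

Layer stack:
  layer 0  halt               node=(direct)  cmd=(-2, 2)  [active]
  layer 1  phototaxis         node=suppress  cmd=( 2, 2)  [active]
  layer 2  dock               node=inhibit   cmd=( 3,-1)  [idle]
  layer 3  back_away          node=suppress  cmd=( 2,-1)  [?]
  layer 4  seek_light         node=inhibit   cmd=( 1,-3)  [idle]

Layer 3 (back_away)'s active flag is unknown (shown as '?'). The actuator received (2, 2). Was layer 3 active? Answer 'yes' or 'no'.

If layer 3 is active=yes:
  actuator would be (2, -1)
If layer 3 is active=no:
  actuator would be (2, 2)
Observed (2, 2), so layer 3 was idle.

no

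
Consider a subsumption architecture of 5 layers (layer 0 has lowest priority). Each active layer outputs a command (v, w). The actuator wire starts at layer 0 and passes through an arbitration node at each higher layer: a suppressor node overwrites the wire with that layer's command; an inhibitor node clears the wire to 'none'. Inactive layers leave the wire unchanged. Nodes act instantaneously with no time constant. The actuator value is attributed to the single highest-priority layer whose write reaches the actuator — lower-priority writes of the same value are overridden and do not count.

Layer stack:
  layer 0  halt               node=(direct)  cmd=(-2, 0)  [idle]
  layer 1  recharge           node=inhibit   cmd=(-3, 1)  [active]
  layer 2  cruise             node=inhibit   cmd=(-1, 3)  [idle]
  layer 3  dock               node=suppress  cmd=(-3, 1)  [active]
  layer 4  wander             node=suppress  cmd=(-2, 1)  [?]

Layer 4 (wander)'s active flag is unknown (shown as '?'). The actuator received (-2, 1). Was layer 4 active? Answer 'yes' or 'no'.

yes

If layer 4 is active=yes:
  actuator would be (-2, 1)
If layer 4 is active=no:
  actuator would be (-3, 1)
Observed (-2, 1), so layer 4 was active.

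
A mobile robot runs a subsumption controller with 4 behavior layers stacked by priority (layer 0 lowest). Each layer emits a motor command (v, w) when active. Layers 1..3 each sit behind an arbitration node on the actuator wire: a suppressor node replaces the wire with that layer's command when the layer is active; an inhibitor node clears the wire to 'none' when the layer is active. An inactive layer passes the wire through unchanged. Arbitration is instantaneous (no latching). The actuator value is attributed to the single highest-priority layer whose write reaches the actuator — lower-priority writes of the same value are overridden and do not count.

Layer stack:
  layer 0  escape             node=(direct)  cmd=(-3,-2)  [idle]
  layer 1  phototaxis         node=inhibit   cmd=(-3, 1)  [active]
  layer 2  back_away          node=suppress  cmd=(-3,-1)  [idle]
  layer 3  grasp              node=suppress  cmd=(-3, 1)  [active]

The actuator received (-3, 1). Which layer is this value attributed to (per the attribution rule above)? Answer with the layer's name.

grasp

L0 escape: idle → wire = none
L1 phototaxis: active, inhibitor → wire = none
L2 back_away: idle → wire stays none
L3 grasp: active, suppressor → wire = (-3, 1)
actuator = (-3, 1)
last writer: layer 3 = grasp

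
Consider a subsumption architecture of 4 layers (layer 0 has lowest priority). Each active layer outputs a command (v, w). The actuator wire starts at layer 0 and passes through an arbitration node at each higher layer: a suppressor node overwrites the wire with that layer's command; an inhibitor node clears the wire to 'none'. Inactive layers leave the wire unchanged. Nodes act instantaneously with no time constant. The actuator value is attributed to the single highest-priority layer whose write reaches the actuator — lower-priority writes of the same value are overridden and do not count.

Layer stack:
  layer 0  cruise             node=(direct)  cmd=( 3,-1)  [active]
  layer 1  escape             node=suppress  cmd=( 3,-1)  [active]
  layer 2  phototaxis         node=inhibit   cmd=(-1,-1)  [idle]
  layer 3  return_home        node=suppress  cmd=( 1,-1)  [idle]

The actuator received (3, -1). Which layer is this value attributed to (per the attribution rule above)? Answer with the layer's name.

escape

L0 cruise: active, feeds wire = (3, -1)
L1 escape: active, suppressor → wire = (3, -1)
L2 phototaxis: idle → wire stays (3, -1)
L3 return_home: idle → wire stays (3, -1)
actuator = (3, -1)
last writer: layer 1 = escape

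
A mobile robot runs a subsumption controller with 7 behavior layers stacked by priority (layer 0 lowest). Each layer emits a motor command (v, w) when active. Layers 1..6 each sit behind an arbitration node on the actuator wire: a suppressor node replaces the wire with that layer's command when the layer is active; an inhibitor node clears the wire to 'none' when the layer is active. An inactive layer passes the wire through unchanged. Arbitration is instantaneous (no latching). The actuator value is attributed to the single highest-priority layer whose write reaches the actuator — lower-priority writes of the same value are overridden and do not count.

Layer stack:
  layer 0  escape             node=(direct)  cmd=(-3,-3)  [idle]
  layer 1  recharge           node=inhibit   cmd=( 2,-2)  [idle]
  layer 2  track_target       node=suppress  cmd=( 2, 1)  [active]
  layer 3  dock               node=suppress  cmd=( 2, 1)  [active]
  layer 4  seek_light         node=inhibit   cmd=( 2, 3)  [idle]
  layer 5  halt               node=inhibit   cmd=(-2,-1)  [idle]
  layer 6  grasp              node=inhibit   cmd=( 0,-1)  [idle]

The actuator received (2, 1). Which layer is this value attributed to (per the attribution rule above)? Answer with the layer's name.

L0 escape: idle → wire = none
L1 recharge: idle → wire stays none
L2 track_target: active, suppressor → wire = (2, 1)
L3 dock: active, suppressor → wire = (2, 1)
L4 seek_light: idle → wire stays (2, 1)
L5 halt: idle → wire stays (2, 1)
L6 grasp: idle → wire stays (2, 1)
actuator = (2, 1)
last writer: layer 3 = dock

dock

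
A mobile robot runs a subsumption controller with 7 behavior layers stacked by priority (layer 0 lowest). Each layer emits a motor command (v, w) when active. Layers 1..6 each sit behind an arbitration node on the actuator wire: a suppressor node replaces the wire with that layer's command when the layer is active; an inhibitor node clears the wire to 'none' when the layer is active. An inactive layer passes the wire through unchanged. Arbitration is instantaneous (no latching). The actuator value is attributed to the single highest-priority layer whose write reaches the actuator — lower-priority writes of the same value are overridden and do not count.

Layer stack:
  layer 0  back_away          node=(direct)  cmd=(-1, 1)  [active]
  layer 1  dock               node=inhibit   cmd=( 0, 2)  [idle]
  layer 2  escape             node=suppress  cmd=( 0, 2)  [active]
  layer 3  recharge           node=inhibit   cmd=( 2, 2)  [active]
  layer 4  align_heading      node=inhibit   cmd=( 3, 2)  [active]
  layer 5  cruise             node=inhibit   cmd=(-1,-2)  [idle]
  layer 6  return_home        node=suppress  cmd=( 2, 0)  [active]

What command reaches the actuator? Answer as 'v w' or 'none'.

layer 0 (back_away) active — direct: (-1, 1)
layer 1 (dock) idle — unchanged: (-1, 1)
layer 2 (escape) active — suppresses: (0, 2)
layer 3 (recharge) active — inhibits: none
layer 4 (align_heading) active — inhibits: none
layer 5 (cruise) idle — unchanged: none
layer 6 (return_home) active — suppresses: (2, 0)
→ actuator (2, 0)

2 0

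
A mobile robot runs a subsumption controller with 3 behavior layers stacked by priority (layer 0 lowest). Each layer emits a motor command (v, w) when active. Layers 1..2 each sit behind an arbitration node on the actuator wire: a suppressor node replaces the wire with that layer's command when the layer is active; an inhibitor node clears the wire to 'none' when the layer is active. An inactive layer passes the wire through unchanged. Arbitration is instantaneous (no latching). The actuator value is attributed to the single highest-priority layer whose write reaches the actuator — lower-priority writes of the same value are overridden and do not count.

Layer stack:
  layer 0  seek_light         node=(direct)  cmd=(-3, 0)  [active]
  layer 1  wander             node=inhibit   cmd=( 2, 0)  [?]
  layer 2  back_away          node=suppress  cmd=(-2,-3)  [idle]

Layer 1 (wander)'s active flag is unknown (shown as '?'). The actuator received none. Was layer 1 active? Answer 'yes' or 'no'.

yes

If layer 1 is active=yes:
  actuator would be none
If layer 1 is active=no:
  actuator would be (-3, 0)
Observed none, so layer 1 was active.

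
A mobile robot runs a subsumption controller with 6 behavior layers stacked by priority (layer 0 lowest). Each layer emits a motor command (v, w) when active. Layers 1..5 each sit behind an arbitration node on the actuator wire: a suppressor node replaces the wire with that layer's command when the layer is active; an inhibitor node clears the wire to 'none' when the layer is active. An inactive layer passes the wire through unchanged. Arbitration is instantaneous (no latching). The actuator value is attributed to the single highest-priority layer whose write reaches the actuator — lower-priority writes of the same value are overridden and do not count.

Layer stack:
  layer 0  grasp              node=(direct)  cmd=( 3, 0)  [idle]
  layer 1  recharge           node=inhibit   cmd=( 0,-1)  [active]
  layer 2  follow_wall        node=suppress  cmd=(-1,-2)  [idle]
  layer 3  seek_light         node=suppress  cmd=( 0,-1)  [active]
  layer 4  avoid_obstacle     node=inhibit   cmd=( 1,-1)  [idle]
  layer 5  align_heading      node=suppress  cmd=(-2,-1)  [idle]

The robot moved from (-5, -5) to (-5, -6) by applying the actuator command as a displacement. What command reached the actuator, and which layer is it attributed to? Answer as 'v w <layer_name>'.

displacement = (-5, -6) − (-5, -5) = (0, -1)
[0] grasp off; wire := none
[1] recharge on (inhibit); wire := none
[2] follow_wall off; pass none
[3] seek_light on (suppress); wire := (0, -1)
[4] avoid_obstacle off; pass (0, -1)
[5] align_heading off; pass (0, -1)
output (0, -1) — from layer 3 (seek_light)

0 -1 seek_light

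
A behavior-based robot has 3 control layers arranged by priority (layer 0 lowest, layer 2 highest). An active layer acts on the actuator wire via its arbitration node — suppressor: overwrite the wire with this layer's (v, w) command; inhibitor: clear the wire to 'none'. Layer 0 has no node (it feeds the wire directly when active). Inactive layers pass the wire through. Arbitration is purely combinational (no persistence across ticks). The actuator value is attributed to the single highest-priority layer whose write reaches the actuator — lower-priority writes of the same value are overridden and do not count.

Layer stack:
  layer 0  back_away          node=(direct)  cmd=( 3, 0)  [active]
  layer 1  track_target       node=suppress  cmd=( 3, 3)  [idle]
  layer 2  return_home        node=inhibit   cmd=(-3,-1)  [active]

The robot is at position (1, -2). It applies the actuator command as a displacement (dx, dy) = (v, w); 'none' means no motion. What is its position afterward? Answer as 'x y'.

1 -2

layer 0 (back_away) active — direct: (3, 0)
layer 1 (track_target) idle — unchanged: (3, 0)
layer 2 (return_home) active — inhibits: none
→ actuator none
position: (1, -2) + none = (1, -2)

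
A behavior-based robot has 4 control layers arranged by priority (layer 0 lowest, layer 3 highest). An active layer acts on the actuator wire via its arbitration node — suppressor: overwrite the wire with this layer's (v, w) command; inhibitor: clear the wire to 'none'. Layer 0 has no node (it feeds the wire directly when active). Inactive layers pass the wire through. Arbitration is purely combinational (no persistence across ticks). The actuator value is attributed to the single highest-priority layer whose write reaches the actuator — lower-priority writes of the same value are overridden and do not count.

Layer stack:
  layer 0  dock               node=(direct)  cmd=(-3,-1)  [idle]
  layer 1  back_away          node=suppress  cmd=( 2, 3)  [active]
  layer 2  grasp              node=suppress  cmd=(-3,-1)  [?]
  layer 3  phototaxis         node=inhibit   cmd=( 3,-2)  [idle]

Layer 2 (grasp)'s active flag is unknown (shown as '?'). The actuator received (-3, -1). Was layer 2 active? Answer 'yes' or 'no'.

If layer 2 is active=yes:
  actuator would be (-3, -1)
If layer 2 is active=no:
  actuator would be (2, 3)
Observed (-3, -1), so layer 2 was active.

yes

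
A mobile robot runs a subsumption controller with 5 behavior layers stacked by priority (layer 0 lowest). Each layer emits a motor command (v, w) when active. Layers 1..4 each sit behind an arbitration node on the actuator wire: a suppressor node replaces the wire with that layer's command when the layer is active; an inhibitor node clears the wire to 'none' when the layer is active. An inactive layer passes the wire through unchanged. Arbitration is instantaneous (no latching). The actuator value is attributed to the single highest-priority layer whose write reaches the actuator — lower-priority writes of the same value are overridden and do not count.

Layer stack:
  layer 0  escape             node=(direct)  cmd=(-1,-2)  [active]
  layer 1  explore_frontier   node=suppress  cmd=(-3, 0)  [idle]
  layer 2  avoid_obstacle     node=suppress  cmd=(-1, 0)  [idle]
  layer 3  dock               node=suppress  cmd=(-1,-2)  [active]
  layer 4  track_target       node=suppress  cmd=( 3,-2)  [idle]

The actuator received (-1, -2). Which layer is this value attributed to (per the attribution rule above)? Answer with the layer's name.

layer 0 (escape) active — direct: (-1, -2)
layer 1 (explore_frontier) idle — unchanged: (-1, -2)
layer 2 (avoid_obstacle) idle — unchanged: (-1, -2)
layer 3 (dock) active — suppresses: (-1, -2)
layer 4 (track_target) idle — unchanged: (-1, -2)
→ actuator (-1, -2)
last writer: layer 3 = dock

dock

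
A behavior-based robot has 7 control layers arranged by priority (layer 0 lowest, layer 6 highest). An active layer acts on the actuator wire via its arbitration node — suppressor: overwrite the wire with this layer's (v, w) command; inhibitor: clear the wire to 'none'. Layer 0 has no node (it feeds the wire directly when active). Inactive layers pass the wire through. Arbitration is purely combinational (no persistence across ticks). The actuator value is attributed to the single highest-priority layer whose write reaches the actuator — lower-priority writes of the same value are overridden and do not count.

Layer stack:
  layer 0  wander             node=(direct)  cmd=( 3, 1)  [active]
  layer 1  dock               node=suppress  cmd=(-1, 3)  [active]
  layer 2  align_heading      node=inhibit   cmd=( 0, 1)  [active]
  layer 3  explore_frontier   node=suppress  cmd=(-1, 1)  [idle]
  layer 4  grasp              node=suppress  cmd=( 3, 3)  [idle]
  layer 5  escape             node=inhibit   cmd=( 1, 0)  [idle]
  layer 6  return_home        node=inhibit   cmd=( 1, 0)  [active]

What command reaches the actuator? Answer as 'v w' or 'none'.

L0 wander: active, feeds wire = (3, 1)
L1 dock: active, suppressor → wire = (-1, 3)
L2 align_heading: active, inhibitor → wire = none
L3 explore_frontier: idle → wire stays none
L4 grasp: idle → wire stays none
L5 escape: idle → wire stays none
L6 return_home: active, inhibitor → wire = none
actuator = none

none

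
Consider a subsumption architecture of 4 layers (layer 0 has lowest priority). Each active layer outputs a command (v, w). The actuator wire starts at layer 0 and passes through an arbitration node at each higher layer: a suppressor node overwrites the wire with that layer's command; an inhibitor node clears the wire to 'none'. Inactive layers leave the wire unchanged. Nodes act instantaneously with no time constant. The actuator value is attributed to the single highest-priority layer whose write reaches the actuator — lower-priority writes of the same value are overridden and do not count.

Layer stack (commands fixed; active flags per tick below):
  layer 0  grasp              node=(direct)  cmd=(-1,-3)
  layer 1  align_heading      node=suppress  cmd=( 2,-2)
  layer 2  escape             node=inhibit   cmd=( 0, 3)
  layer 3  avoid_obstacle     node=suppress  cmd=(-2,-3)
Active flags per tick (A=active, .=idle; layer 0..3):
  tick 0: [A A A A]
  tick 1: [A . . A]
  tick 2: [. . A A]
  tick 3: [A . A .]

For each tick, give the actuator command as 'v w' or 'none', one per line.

-2 -3
-2 -3
-2 -3
none

tick 0:
  layer 0 (grasp) active — direct: (-1, -3)
  layer 1 (align_heading) active — suppresses: (2, -2)
  layer 2 (escape) active — inhibits: none
  layer 3 (avoid_obstacle) active — suppresses: (-2, -3)
  → actuator (-2, -3)
tick 1:
  layer 0 (grasp) active — direct: (-1, -3)
  layer 1 (align_heading) idle — unchanged: (-1, -3)
  layer 2 (escape) idle — unchanged: (-1, -3)
  layer 3 (avoid_obstacle) active — suppresses: (-2, -3)
  → actuator (-2, -3)
tick 2:
  layer 0 (grasp) idle — none
  layer 1 (align_heading) idle — unchanged: none
  layer 2 (escape) active — inhibits: none
  layer 3 (avoid_obstacle) active — suppresses: (-2, -3)
  → actuator (-2, -3)
tick 3:
  layer 0 (grasp) active — direct: (-1, -3)
  layer 1 (align_heading) idle — unchanged: (-1, -3)
  layer 2 (escape) active — inhibits: none
  layer 3 (avoid_obstacle) idle — unchanged: none
  → actuator none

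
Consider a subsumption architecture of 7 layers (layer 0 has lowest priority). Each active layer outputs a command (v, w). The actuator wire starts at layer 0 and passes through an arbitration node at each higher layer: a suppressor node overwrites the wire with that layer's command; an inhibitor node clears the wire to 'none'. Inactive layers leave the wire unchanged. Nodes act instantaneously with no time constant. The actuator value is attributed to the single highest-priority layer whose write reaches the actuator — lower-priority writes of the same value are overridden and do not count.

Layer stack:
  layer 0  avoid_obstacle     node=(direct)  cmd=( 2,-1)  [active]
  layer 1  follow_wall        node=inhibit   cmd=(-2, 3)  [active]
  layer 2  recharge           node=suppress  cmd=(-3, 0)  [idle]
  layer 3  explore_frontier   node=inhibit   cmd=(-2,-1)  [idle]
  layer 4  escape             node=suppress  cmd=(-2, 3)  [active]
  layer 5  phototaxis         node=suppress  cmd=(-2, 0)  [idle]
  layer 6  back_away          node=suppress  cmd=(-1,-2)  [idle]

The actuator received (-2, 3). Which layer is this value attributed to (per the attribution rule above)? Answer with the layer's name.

escape

[0] avoid_obstacle on; wire := (2, -1)
[1] follow_wall on (inhibit); wire := none
[2] recharge off; pass none
[3] explore_frontier off; pass none
[4] escape on (suppress); wire := (-2, 3)
[5] phototaxis off; pass (-2, 3)
[6] back_away off; pass (-2, 3)
output (-2, 3)
last writer: layer 4 = escape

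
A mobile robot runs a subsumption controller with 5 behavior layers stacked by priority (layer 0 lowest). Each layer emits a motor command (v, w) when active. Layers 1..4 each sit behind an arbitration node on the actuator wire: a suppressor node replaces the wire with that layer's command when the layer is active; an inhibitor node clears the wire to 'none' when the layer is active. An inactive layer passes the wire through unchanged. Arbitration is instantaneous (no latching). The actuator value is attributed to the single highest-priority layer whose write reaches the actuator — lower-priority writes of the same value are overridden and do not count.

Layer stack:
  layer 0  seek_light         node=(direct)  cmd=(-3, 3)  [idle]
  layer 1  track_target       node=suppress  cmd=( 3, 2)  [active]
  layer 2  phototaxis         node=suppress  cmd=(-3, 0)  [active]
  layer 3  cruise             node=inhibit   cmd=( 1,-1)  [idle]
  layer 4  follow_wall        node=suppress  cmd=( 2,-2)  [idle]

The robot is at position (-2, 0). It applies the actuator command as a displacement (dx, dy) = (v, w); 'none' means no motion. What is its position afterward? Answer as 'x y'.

layer 0 (seek_light) idle — none
layer 1 (track_target) active — suppresses: (3, 2)
layer 2 (phototaxis) active — suppresses: (-3, 0)
layer 3 (cruise) idle — unchanged: (-3, 0)
layer 4 (follow_wall) idle — unchanged: (-3, 0)
→ actuator (-3, 0)
position: (-2, 0) + (-3, 0) = (-5, 0)

-5 0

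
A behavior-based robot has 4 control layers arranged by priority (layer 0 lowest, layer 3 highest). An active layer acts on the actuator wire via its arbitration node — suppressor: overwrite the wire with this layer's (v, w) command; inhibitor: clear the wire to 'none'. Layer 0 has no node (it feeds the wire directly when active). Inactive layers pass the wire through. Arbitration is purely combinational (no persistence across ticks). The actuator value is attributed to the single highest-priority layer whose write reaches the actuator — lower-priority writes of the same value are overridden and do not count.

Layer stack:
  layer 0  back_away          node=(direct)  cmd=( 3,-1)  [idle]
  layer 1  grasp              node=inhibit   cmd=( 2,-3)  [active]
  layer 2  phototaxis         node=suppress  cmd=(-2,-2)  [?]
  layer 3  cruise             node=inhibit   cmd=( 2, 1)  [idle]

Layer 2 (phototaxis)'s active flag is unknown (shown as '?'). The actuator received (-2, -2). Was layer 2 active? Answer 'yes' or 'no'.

yes

If layer 2 is active=yes:
  actuator would be (-2, -2)
If layer 2 is active=no:
  actuator would be none
Observed (-2, -2), so layer 2 was active.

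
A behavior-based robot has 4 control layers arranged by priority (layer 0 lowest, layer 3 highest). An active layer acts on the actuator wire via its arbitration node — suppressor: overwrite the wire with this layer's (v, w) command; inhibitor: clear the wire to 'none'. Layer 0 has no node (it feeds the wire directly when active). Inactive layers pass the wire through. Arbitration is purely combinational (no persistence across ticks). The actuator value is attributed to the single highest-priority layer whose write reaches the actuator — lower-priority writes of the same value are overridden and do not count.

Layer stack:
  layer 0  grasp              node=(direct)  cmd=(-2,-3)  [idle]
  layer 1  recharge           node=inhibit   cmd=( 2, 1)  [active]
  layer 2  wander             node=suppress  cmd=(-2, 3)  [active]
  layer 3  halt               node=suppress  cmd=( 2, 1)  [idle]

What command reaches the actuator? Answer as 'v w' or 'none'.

L0 grasp: idle → wire = none
L1 recharge: active, inhibitor → wire = none
L2 wander: active, suppressor → wire = (-2, 3)
L3 halt: idle → wire stays (-2, 3)
actuator = (-2, 3)

-2 3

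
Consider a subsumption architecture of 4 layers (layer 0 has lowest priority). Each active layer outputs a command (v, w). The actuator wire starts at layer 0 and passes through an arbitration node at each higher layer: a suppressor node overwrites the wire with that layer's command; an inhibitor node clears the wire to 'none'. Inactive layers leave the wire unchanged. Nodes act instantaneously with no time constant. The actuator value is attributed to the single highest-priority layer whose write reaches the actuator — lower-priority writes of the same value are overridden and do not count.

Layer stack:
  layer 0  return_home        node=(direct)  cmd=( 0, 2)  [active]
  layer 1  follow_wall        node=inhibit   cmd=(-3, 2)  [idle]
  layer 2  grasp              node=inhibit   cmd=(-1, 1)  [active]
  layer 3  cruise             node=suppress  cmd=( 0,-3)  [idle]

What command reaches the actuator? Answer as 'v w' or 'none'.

none

layer 0 (return_home) active — direct: (0, 2)
layer 1 (follow_wall) idle — unchanged: (0, 2)
layer 2 (grasp) active — inhibits: none
layer 3 (cruise) idle — unchanged: none
→ actuator none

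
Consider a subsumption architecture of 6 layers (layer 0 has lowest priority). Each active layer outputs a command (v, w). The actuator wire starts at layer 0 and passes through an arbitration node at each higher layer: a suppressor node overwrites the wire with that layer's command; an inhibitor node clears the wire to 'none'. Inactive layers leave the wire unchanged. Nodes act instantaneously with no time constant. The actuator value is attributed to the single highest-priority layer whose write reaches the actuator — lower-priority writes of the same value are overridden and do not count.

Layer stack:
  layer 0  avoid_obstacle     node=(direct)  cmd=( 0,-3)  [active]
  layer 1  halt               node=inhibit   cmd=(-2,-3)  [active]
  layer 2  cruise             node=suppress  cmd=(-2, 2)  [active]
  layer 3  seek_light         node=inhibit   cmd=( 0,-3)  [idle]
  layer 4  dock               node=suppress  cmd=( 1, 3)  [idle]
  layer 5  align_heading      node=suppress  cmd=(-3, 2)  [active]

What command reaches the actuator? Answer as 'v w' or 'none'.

-3 2

L0 avoid_obstacle: active, feeds wire = (0, -3)
L1 halt: active, inhibitor → wire = none
L2 cruise: active, suppressor → wire = (-2, 2)
L3 seek_light: idle → wire stays (-2, 2)
L4 dock: idle → wire stays (-2, 2)
L5 align_heading: active, suppressor → wire = (-3, 2)
actuator = (-3, 2)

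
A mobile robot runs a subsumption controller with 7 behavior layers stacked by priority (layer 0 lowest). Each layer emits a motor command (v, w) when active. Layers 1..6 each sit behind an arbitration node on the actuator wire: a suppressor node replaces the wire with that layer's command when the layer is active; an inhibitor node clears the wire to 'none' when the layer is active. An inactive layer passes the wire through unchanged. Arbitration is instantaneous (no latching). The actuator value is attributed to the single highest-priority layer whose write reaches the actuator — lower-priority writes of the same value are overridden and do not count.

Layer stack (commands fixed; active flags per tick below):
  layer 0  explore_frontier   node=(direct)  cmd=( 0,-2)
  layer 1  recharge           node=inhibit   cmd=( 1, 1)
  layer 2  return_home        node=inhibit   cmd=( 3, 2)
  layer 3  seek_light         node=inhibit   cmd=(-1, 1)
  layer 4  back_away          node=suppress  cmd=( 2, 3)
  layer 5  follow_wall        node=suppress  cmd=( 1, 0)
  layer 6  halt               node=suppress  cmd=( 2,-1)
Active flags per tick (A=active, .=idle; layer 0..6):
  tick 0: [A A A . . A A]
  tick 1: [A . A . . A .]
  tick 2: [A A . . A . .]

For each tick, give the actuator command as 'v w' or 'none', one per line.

tick 0:
  L0 explore_frontier: active, feeds wire = (0, -2)
  L1 recharge: active, inhibitor → wire = none
  L2 return_home: active, inhibitor → wire = none
  L3 seek_light: idle → wire stays none
  L4 back_away: idle → wire stays none
  L5 follow_wall: active, suppressor → wire = (1, 0)
  L6 halt: active, suppressor → wire = (2, -1)
  actuator = (2, -1)
tick 1:
  L0 explore_frontier: active, feeds wire = (0, -2)
  L1 recharge: idle → wire stays (0, -2)
  L2 return_home: active, inhibitor → wire = none
  L3 seek_light: idle → wire stays none
  L4 back_away: idle → wire stays none
  L5 follow_wall: active, suppressor → wire = (1, 0)
  L6 halt: idle → wire stays (1, 0)
  actuator = (1, 0)
tick 2:
  L0 explore_frontier: active, feeds wire = (0, -2)
  L1 recharge: active, inhibitor → wire = none
  L2 return_home: idle → wire stays none
  L3 seek_light: idle → wire stays none
  L4 back_away: active, suppressor → wire = (2, 3)
  L5 follow_wall: idle → wire stays (2, 3)
  L6 halt: idle → wire stays (2, 3)
  actuator = (2, 3)

2 -1
1 0
2 3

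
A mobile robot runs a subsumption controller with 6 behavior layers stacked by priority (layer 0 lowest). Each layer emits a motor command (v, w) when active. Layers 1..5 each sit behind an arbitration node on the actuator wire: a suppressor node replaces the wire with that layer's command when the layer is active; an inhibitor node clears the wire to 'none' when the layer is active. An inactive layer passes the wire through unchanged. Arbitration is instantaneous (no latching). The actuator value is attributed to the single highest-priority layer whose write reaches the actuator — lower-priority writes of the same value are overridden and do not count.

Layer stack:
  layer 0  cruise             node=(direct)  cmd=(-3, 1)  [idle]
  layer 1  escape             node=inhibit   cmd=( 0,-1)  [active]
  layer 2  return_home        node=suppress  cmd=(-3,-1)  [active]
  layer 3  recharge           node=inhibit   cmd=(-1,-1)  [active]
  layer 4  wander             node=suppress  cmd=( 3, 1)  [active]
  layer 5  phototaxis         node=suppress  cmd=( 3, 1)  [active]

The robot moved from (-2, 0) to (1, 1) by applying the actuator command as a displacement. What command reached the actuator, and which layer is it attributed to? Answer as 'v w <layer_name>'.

displacement = (1, 1) − (-2, 0) = (3, 1)
L0 cruise: idle → wire = none
L1 escape: active, inhibitor → wire = none
L2 return_home: active, suppressor → wire = (-3, -1)
L3 recharge: active, inhibitor → wire = none
L4 wander: active, suppressor → wire = (3, 1)
L5 phototaxis: active, suppressor → wire = (3, 1)
actuator = (3, 1) — from layer 5 (phototaxis)

3 1 phototaxis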